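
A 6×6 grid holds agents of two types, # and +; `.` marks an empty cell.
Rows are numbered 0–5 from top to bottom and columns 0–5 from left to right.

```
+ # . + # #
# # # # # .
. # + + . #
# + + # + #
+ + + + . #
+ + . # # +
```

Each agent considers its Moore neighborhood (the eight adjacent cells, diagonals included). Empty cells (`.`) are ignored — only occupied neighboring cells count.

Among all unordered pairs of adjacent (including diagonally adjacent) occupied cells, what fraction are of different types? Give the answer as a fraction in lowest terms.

11/25

Scan each occupied cell's neighbors to the right and below (and the two forward diagonals) so each pair is counted once.
Row 0: +(0,0)–#(0,1)≠ +(0,0)–#(1,0)≠ +(0,0)–#(1,1)≠ #(0,1)–#(1,1)= #(0,1)–#(1,2)= #(0,1)–#(1,0)= +(0,3)–#(0,4)≠ +(0,3)–#(1,3)≠ +(0,3)–#(1,4)≠ +(0,3)–#(1,2)≠ #(0,4)–#(0,5)= #(0,4)–#(1,4)= #(0,4)–#(1,3)= #(0,5)–#(1,4)=  → 7/14 unlike.
Row 1: #(1,0)–#(1,1)= #(1,0)–#(2,1)= #(1,1)–#(1,2)= #(1,1)–#(2,1)= #(1,1)–+(2,2)≠ #(1,2)–#(1,3)= #(1,2)–+(2,2)≠ #(1,2)–+(2,3)≠ #(1,2)–#(2,1)= #(1,3)–#(1,4)= #(1,3)–+(2,3)≠ #(1,3)–+(2,2)≠ #(1,4)–#(2,5)= #(1,4)–+(2,3)≠  → 6/14 unlike.
Row 2: #(2,1)–+(2,2)≠ #(2,1)–+(3,1)≠ #(2,1)–+(3,2)≠ #(2,1)–#(3,0)= +(2,2)–+(2,3)= +(2,2)–+(3,2)= +(2,2)–#(3,3)≠ +(2,2)–+(3,1)= +(2,3)–#(3,3)≠ +(2,3)–+(3,4)= +(2,3)–+(3,2)= #(2,5)–#(3,5)= #(2,5)–+(3,4)≠  → 6/13 unlike.
Row 3: #(3,0)–+(3,1)≠ #(3,0)–+(4,0)≠ #(3,0)–+(4,1)≠ +(3,1)–+(3,2)= +(3,1)–+(4,1)= +(3,1)–+(4,2)= +(3,1)–+(4,0)= +(3,2)–#(3,3)≠ +(3,2)–+(4,2)= +(3,2)–+(4,3)= +(3,2)–+(4,1)= #(3,3)–+(3,4)≠ #(3,3)–+(4,3)≠ #(3,3)–+(4,2)≠ +(3,4)–#(3,5)≠ +(3,4)–#(4,5)≠ +(3,4)–+(4,3)= #(3,5)–#(4,5)=  → 9/18 unlike.
Row 4: +(4,0)–+(4,1)= +(4,0)–+(5,0)= +(4,0)–+(5,1)= +(4,1)–+(4,2)= +(4,1)–+(5,1)= +(4,1)–+(5,0)= +(4,2)–+(4,3)= +(4,2)–#(5,3)≠ +(4,2)–+(5,1)= +(4,3)–#(5,3)≠ +(4,3)–#(5,4)≠ #(4,5)–+(5,5)≠ #(4,5)–#(5,4)=  → 4/13 unlike.
Row 5: +(5,0)–+(5,1)= #(5,3)–#(5,4)= #(5,4)–+(5,5)≠  → 1/3 unlike.
Total adjacent occupied pairs: 75; unlike-type pairs: 33.
33/75 reduces to 11/25.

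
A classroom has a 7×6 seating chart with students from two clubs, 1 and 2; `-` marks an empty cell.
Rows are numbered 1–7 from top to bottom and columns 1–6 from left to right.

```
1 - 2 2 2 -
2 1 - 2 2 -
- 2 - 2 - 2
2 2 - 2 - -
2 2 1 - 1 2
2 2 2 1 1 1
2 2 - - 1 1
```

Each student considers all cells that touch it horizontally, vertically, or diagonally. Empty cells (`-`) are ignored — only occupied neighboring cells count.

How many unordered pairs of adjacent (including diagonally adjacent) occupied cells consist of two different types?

Scan each occupied cell's neighbors to the right and below (and the two forward diagonals) so each pair is counted once.
Row 1: 1(1,1)–2(2,1)≠ 1(1,1)–1(2,2)= 2(1,3)–2(1,4)= 2(1,3)–2(2,4)= 2(1,3)–1(2,2)≠ 2(1,4)–2(1,5)= 2(1,4)–2(2,4)= 2(1,4)–2(2,5)= 2(1,5)–2(2,5)= 2(1,5)–2(2,4)=  → 2/10 unlike.
Row 2: 2(2,1)–1(2,2)≠ 2(2,1)–2(3,2)= 1(2,2)–2(3,2)≠ 2(2,4)–2(2,5)= 2(2,4)–2(3,4)= 2(2,5)–2(3,6)= 2(2,5)–2(3,4)=  → 2/7 unlike.
Row 3: 2(3,2)–2(4,2)= 2(3,2)–2(4,1)= 2(3,4)–2(4,4)=  → 0/3 unlike.
Row 4: 2(4,1)–2(4,2)= 2(4,1)–2(5,1)= 2(4,1)–2(5,2)= 2(4,2)–2(5,2)= 2(4,2)–1(5,3)≠ 2(4,2)–2(5,1)= 2(4,4)–1(5,5)≠ 2(4,4)–1(5,3)≠  → 3/8 unlike.
Row 5: 2(5,1)–2(5,2)= 2(5,1)–2(6,1)= 2(5,1)–2(6,2)= 2(5,2)–1(5,3)≠ 2(5,2)–2(6,2)= 2(5,2)–2(6,3)= 2(5,2)–2(6,1)= 1(5,3)–2(6,3)≠ 1(5,3)–1(6,4)= 1(5,3)–2(6,2)≠ 1(5,5)–2(5,6)≠ 1(5,5)–1(6,5)= 1(5,5)–1(6,6)= 1(5,5)–1(6,4)= 2(5,6)–1(6,6)≠ 2(5,6)–1(6,5)≠  → 6/16 unlike.
Row 6: 2(6,1)–2(6,2)= 2(6,1)–2(7,1)= 2(6,1)–2(7,2)= 2(6,2)–2(6,3)= 2(6,2)–2(7,2)= 2(6,2)–2(7,1)= 2(6,3)–1(6,4)≠ 2(6,3)–2(7,2)= 1(6,4)–1(6,5)= 1(6,4)–1(7,5)= 1(6,5)–1(6,6)= 1(6,5)–1(7,5)= 1(6,5)–1(7,6)= 1(6,6)–1(7,6)= 1(6,6)–1(7,5)=  → 1/15 unlike.
Row 7: 2(7,1)–2(7,2)= 1(7,5)–1(7,6)=  → 0/2 unlike.
Total adjacent occupied pairs: 61; unlike-type pairs: 14.

14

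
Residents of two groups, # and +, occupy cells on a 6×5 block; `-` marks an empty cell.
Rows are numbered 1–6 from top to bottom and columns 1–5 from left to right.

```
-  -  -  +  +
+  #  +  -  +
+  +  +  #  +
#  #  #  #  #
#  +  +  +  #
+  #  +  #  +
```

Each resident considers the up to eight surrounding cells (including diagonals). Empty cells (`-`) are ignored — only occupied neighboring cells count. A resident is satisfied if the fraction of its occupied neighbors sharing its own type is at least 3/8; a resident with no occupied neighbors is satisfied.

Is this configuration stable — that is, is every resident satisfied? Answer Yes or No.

Row 1: (1,4)+ 3/3 satisfied · (1,5)+ 2/2 satisfied
Row 2: (2,1)+ 2/3 satisfied · (2,2)# 0/5 not · (2,3)+ 3/5 satisfied · (2,5)+ 3/4 satisfied
Row 3: (3,1)+ 2/5 satisfied · (3,2)+ 4/8 satisfied · (3,3)+ 2/7 not · (3,4)# 3/7 satisfied · (3,5)+ 1/4 not
Row 4: (4,1)# 2/5 satisfied · (4,2)# 3/8 satisfied · (4,3)# 3/8 satisfied · (4,4)# 4/8 satisfied · (4,5)# 3/5 satisfied
Row 5: (5,1)# 3/5 satisfied · (5,2)+ 3/8 satisfied · (5,3)+ 3/8 satisfied · (5,4)+ 3/8 satisfied · (5,5)# 3/5 satisfied
Row 6: (6,1)+ 1/3 not · (6,2)# 1/5 not · (6,3)+ 3/5 satisfied · (6,4)# 1/5 not · (6,5)+ 1/3 not
For instance (2,2) has only 0/5 same-type neighbors, below 3/8.

No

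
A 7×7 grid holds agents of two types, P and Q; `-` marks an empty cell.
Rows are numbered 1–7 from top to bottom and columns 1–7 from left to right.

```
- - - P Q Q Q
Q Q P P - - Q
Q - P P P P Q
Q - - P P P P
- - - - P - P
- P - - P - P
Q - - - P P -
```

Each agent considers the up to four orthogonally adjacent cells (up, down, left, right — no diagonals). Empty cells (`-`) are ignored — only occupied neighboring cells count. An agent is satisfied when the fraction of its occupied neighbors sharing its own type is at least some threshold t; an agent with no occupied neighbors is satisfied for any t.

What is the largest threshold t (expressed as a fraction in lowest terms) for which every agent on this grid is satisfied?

1/3

(1,4)P 1/2
(1,5)Q 1/2
(1,6)Q 2/2
(1,7)Q 2/2
(2,1)Q 2/2
(2,2)Q 1/2
(2,3)P 2/3
(2,4)P 3/3
(2,7)Q 2/2
(3,1)Q 2/2
(3,3)P 2/2
(3,4)P 4/4
(3,5)P 3/3
(3,6)P 2/3
(3,7)Q 1/3
(4,1)Q 1/1
(4,4)P 2/2
(4,5)P 4/4
(4,6)P 3/3
(4,7)P 2/3
(5,5)P 2/2
(5,7)P 2/2
(6,2)P — no occupied neighbors
(6,5)P 2/2
(6,7)P 1/1
(7,1)Q — no occupied neighbors
(7,5)P 2/2
(7,6)P 1/1
The smallest same-type fraction is 1/3 at (3,7), which reduces to 1/3. Any threshold above that leaves this agent unsatisfied.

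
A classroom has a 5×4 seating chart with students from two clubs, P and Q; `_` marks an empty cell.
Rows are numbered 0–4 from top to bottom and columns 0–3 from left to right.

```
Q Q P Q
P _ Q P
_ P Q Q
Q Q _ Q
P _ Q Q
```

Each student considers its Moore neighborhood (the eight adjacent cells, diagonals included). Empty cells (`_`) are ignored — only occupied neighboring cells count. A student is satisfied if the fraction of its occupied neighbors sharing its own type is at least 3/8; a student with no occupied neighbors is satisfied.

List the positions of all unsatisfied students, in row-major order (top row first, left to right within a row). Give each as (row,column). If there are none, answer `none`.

Row 0: (0,0)Q 1/2 satisfied · (0,1)Q 2/4 satisfied · (0,2)P 1/4 not · (0,3)Q 1/3 not
Row 1: (1,0)P 1/3 not · (1,2)Q 4/7 satisfied · (1,3)P 1/5 not
Row 2: (2,1)P 1/5 not · (2,2)Q 4/6 satisfied · (2,3)Q 3/4 satisfied
Row 3: (3,0)Q 1/3 not · (3,1)Q 3/5 satisfied · (3,3)Q 4/4 satisfied
Row 4: (4,0)P 0/2 not · (4,2)Q 3/3 satisfied · (4,3)Q 2/2 satisfied

(0,2), (0,3), (1,0), (1,3), (2,1), (3,0), (4,0)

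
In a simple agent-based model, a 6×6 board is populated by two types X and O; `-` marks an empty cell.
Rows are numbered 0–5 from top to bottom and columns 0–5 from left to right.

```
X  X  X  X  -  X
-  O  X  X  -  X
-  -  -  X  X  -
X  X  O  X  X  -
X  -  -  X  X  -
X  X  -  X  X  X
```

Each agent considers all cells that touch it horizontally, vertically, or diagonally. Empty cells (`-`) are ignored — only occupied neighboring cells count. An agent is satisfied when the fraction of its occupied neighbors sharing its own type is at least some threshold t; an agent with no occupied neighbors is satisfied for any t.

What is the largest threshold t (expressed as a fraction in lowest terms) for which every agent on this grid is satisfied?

Row 0: (0,0)X 1/2 · (0,1)X 3/4 · (0,2)X 4/5 · (0,3)X 3/3 · (0,5)X 1/1
Row 1: (1,1)O 0/4 · (1,2)X 5/6 · (1,3)X 5/5 · (1,5)X 2/2
Row 2: (2,3)X 5/6 · (2,4)X 5/5
Row 3: (3,0)X 2/2 · (3,1)X 2/3 · (3,2)O 0/4 · (3,3)X 5/6 · (3,4)X 5/5
Row 4: (4,0)X 4/4 · (4,3)X 5/6 · (4,4)X 6/6
Row 5: (5,0)X 2/2 · (5,1)X 2/2 · (5,3)X 3/3 · (5,4)X 4/4 · (5,5)X 2/2
The smallest same-type fraction is 0/4 at (1,1), which reduces to 0/1. Any threshold above that leaves this agent unsatisfied.

0/1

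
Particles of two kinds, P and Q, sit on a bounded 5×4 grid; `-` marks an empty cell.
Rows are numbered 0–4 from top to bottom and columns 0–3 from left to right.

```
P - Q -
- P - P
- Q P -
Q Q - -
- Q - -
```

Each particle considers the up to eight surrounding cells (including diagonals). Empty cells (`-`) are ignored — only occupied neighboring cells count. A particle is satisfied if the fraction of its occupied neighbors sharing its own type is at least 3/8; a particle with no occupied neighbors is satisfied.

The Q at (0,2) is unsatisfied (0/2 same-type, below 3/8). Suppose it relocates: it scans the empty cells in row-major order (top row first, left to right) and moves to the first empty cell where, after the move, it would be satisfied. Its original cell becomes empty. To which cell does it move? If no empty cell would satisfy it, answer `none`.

Vacating (0,2). Empty cells in order:
  (0,1): 0/2 same-type → still unsatisfied.
  (0,3): 0/1 same-type → still unsatisfied.
  (1,0): 1/3 same-type → still unsatisfied.
  (1,2): 1/4 same-type → still unsatisfied.
  (2,0): 3/4 same-type → satisfied — stop here.

(2,0)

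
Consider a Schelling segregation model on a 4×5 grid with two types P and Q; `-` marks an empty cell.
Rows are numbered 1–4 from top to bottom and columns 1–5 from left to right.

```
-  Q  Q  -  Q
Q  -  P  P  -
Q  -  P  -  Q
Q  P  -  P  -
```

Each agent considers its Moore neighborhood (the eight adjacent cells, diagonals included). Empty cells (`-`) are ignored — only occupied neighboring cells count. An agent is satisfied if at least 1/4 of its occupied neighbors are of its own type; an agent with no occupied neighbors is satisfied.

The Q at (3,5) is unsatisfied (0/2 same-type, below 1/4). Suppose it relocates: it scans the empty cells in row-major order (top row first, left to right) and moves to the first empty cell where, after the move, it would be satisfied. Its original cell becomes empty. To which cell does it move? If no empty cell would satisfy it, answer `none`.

(1,1)

Vacating (3,5). Empty cells in order:
  (1,1): 2/2 same-type → satisfied — stop here.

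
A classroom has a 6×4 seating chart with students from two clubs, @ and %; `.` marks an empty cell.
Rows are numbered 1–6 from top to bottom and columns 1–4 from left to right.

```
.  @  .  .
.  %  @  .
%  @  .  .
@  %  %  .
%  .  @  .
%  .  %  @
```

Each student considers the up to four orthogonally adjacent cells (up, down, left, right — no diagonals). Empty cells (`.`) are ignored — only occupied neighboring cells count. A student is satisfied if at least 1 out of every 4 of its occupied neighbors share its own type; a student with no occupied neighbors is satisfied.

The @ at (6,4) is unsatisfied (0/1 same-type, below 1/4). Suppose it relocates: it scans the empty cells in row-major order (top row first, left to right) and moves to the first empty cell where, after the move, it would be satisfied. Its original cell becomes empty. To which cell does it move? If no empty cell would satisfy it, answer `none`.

(1,1)

Vacating (6,4). Empty cells in order:
  (1,1): 1/1 same-type → satisfied — stop here.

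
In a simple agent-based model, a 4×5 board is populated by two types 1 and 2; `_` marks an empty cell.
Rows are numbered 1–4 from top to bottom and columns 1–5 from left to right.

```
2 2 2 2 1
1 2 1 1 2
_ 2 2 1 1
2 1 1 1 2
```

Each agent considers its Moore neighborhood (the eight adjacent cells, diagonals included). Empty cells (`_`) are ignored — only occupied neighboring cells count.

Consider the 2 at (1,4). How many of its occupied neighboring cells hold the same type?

2

Occupied neighbors of (1,4): (1,3)=2, (1,5)=1, (2,3)=1, (2,4)=1, (2,5)=2.
Same type (2): 2 of 5.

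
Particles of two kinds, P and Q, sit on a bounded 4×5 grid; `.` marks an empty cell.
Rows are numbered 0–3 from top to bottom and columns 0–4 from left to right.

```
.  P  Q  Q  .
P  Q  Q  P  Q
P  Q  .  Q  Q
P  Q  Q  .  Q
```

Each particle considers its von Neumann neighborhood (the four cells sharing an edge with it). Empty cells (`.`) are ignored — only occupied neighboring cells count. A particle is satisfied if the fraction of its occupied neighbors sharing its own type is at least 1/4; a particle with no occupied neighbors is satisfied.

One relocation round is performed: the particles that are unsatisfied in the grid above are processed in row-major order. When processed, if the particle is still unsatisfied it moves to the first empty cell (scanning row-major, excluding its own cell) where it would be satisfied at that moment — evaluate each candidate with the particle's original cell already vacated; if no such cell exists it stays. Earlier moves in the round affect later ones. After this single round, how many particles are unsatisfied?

Initially unsatisfied (in order): (0,1), (1,3).
  (0,1) → (0,0).
  (1,3) → (0,1).
Resulting grid:
P P Q Q .
P Q Q . Q
P Q . Q Q
P Q Q . Q
All satisfied now.

0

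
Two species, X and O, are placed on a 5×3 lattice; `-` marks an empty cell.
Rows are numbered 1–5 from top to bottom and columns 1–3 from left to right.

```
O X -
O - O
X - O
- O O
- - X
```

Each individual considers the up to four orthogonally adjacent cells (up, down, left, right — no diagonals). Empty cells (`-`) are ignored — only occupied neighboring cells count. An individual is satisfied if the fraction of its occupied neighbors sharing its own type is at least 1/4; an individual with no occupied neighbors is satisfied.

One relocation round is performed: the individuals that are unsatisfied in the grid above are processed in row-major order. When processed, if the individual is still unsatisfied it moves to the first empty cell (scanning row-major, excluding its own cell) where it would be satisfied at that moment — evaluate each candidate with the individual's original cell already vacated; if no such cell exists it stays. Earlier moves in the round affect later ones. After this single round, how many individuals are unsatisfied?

Initially unsatisfied (in order): (1,2), (3,1), (5,3).
  (1,2) → (3,2).
  (3,1): now satisfied by earlier moves; stays.
  (5,3) → (2,2).
Resulting grid:
O - -
O X O
X X O
- O O
- - -
All satisfied now.

0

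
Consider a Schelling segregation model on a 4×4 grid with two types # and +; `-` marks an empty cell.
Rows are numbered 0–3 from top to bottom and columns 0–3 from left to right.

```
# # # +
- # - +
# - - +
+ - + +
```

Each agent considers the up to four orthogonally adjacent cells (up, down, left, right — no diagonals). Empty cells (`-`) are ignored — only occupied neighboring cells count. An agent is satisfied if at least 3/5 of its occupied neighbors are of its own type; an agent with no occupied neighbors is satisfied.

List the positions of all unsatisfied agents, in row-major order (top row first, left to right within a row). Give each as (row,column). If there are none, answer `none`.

(0,2), (0,3), (2,0), (3,0)

(0,0)# 1/1 ✓
(0,1)# 3/3 ✓
(0,2)# 1/2 ✗
(0,3)+ 1/2 ✗
(1,1)# 1/1 ✓
(1,3)+ 2/2 ✓
(2,0)# 0/1 ✗
(2,3)+ 2/2 ✓
(3,0)+ 0/1 ✗
(3,2)+ 1/1 ✓
(3,3)+ 2/2 ✓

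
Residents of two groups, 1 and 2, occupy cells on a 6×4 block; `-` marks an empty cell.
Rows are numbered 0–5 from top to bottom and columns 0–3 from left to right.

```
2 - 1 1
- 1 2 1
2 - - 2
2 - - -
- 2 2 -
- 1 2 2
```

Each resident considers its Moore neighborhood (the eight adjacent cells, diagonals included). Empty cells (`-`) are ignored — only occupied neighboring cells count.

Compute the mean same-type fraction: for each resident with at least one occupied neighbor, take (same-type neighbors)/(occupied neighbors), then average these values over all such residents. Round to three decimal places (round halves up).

0.544

(0,0)2 0/1
(0,2)1 3/4
(0,3)1 2/3
(1,1)1 1/4
(1,2)2 1/5
(1,3)1 2/4
(2,0)2 1/2
(2,3)2 1/2
(3,0)2 2/2
(4,1)2 3/4
(4,2)2 3/4
(5,1)1 0/3
(5,2)2 3/4
(5,3)2 2/2
Sum over 14 residents: 0/1 + 3/4 + 2/3 + 1/4 + 1/5 + 2/4 + 1/2 + 1/2 + 2/2 + 3/4 + 3/4 + 0/3 + 3/4 + 2/2 = 457/60; mean = 457/60 ÷ 14 = 457/840 = 0.544047… → 0.544.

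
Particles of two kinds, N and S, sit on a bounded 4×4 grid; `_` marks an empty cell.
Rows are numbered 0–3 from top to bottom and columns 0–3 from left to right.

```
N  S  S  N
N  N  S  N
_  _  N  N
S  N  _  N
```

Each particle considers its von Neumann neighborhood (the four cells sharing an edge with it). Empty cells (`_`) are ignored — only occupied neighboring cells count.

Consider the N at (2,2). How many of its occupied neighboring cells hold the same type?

Occupied neighbors of (2,2): (1,2)=S, (2,3)=N.
Same type (N): 1 of 2.

1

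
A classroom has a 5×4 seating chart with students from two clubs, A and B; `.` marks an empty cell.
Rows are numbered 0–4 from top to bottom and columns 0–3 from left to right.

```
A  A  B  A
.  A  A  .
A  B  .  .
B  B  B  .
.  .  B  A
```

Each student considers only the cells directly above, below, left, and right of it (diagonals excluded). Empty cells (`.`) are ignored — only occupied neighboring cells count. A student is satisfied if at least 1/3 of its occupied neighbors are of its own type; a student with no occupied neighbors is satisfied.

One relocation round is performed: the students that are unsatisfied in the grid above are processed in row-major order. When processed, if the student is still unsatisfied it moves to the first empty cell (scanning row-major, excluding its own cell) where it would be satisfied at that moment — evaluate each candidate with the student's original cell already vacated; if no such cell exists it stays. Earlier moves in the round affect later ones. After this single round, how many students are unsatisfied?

0

Initially unsatisfied (in order): (0,2), (0,3), (2,0), (4,3).
  (0,2) → (2,2).
  (0,3): now satisfied by earlier moves; stays.
  (2,0) → (0,2).
  (4,3) → (1,0).
Resulting grid:
A A A A
A A A .
. B B .
B B B .
. . B .
All satisfied now.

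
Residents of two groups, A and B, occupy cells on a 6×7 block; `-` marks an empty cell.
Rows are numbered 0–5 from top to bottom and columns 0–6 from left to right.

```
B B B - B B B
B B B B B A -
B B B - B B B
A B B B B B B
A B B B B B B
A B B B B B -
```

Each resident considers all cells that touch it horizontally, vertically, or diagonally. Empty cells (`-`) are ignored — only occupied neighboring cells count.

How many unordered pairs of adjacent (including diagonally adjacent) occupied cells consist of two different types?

16

Scan each occupied cell's neighbors to the right and below (and the two forward diagonals) so each pair is counted once.
From row 0: 3 unlike of 18 pairs (running 3/18).
From row 1: 4 unlike of 19 pairs (running 7/37).
From row 2: 2 unlike of 20 pairs (running 9/57).
From row 3: 3 unlike of 25 pairs (running 12/82).
From row 4: 3 unlike of 23 pairs (running 15/105).
From row 5: 1 unlike of 5 pairs (running 16/110).
Total adjacent occupied pairs: 110; unlike-type pairs: 16.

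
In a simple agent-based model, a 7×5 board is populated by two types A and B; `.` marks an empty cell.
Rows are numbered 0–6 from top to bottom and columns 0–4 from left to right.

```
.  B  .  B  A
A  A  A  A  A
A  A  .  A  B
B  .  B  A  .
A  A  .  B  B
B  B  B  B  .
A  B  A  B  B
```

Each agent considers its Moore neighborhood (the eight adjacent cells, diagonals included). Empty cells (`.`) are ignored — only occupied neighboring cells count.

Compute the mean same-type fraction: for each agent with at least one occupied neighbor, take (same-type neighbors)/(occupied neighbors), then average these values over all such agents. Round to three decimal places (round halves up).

(0,1)B 0/3
(0,3)B 0/4
(0,4)A 2/3
(1,0)A 3/4
(1,1)A 4/5
(1,2)A 4/6
(1,3)A 4/6
(1,4)A 3/5
(2,0)A 3/4
(2,1)A 4/6
(2,3)A 4/6
(2,4)B 0/4
(3,0)B 0/4
(3,2)B 1/5
(3,3)A 1/5
(4,0)A 1/4
(4,1)A 1/6
(4,3)B 4/5
(4,4)B 2/3
(5,0)B 2/5
(5,1)B 3/7
(5,2)B 5/7
(5,3)B 5/6
(6,0)A 0/3
(6,1)B 3/5
(6,2)A 0/5
(6,3)B 3/4
(6,4)B 2/2
Sum over 28 agents: 0/3 + 0/4 + 2/3 + 3/4 + 4/5 + 4/6 + 4/6 + 3/5 + 3/4 + 4/6 + 4/6 + 0/4 + 0/4 + 1/5 + 1/5 + 1/4 + 1/6 + 4/5 + 2/3 + 2/5 + 3/7 + 5/7 + 5/6 + 0/3 + 3/5 + 0/5 + 3/4 + 2/2 = 927/70; mean = 927/70 ÷ 28 = 927/1960 = 0.472959… → 0.473.

0.473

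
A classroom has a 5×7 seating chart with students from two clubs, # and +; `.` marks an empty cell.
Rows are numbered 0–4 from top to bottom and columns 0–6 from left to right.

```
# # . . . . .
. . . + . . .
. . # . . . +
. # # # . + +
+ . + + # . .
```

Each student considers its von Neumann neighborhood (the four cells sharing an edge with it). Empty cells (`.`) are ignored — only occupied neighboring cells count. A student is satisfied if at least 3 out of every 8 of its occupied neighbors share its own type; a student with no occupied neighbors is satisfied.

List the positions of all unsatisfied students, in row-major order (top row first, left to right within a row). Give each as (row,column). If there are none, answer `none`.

Row 0: (0,0)# 1/1 ok · (0,1)# 1/1 ok
Row 1: (1,3)+ 0/0 ok
Row 2: (2,2)# 1/1 ok · (2,6)+ 1/1 ok
Row 3: (3,1)# 1/1 ok · (3,2)# 3/4 ok · (3,3)# 1/2 ok · (3,5)+ 1/1 ok · (3,6)+ 2/2 ok
Row 4: (4,0)+ 0/0 ok · (4,2)+ 1/2 ok · (4,3)+ 1/3 unhappy · (4,4)# 0/1 unhappy

(4,3), (4,4)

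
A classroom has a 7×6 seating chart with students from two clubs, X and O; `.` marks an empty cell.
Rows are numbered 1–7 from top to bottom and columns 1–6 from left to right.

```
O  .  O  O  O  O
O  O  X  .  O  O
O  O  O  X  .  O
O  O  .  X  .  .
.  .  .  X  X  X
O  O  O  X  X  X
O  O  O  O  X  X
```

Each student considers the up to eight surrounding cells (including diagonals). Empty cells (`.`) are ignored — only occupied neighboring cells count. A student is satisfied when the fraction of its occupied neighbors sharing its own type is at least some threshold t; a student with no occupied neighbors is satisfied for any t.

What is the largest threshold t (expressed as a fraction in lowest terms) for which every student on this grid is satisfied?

(1,1)O 2/2
(1,3)O 2/3
(1,4)O 3/4
(1,5)O 4/4
(1,6)O 3/3
(2,1)O 4/4
(2,2)O 6/7
(2,3)X 1/6
(2,5)O 5/6
(2,6)O 4/4
(3,1)O 5/5
(3,2)O 6/7
(3,3)O 3/6
(3,4)X 2/4
(3,6)O 2/2
(4,1)O 3/3
(4,2)O 4/4
(4,4)X 3/4
(5,4)X 4/5
(5,5)X 6/6
(5,6)X 3/3
(6,1)O 3/3
(6,2)O 5/5
(6,3)O 4/6
(6,4)X 4/7
(6,5)X 7/8
(6,6)X 5/5
(7,1)O 3/3
(7,2)O 5/5
(7,3)O 4/5
(7,4)O 2/5
(7,5)X 4/5
(7,6)X 3/3
The smallest same-type fraction is 1/6 at (2,3), which reduces to 1/6. Any threshold above that leaves this student unsatisfied.

1/6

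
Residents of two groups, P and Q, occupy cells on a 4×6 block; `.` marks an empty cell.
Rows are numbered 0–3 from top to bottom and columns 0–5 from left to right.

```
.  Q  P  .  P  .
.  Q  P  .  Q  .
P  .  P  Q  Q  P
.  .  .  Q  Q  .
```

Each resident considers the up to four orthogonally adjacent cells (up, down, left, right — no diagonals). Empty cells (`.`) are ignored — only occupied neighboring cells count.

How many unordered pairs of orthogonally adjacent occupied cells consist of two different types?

5

Scan each occupied cell's neighbors to the right and below so each pair is counted once.
Row 0: Q(0,1)–P(0,2)≠ Q(0,1)–Q(1,1)= P(0,2)–P(1,2)= P(0,4)–Q(1,4)≠  → 2/4 unlike.
Row 1: Q(1,1)–P(1,2)≠ P(1,2)–P(2,2)= Q(1,4)–Q(2,4)=  → 1/3 unlike.
Row 2: P(2,2)–Q(2,3)≠ Q(2,3)–Q(2,4)= Q(2,3)–Q(3,3)= Q(2,4)–P(2,5)≠ Q(2,4)–Q(3,4)=  → 2/5 unlike.
Row 3: Q(3,3)–Q(3,4)=  → 0/1 unlike.
Total adjacent occupied pairs: 13; unlike-type pairs: 5.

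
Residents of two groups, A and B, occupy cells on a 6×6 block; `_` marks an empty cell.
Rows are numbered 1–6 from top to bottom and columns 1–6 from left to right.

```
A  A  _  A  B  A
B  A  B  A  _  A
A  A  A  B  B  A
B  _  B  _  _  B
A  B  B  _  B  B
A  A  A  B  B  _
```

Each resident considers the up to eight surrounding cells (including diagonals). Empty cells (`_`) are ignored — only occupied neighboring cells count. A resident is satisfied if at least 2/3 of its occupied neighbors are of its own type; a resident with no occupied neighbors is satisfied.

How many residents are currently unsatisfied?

21

(1,1)A 2/3 ✓
(1,2)A 2/4 ✗
(1,4)A 1/3 ✗
(1,5)B 0/4 ✗
(1,6)A 1/2 ✗
(2,1)B 0/5 ✗
(2,2)A 5/7 ✓
(2,3)B 1/7 ✗
(2,4)A 2/6 ✗
(2,6)A 2/4 ✗
(3,1)A 2/4 ✗
(3,2)A 3/7 ✗
(3,3)A 3/6 ✗
(3,4)B 3/5 ✗
(3,5)B 2/5 ✗
(3,6)A 1/3 ✗
(4,1)B 1/4 ✗
(4,3)B 3/5 ✗
(4,6)B 3/4 ✓
(5,1)A 2/4 ✗
(5,2)B 3/7 ✗
(5,3)B 3/5 ✗
(5,5)B 4/4 ✓
(5,6)B 3/3 ✓
(6,1)A 2/3 ✓
(6,2)A 3/5 ✗
(6,3)A 1/4 ✗
(6,4)B 3/4 ✓
(6,5)B 3/3 ✓
Unsatisfied: (1,2), (1,4), (1,5), (1,6), (2,1), (2,3), (2,4), (2,6), (3,1), (3,2), (3,3), (3,4), (3,5), (3,6), (4,1), (4,3), (5,1), (5,2), (5,3), (6,2), (6,3) — 21 in total.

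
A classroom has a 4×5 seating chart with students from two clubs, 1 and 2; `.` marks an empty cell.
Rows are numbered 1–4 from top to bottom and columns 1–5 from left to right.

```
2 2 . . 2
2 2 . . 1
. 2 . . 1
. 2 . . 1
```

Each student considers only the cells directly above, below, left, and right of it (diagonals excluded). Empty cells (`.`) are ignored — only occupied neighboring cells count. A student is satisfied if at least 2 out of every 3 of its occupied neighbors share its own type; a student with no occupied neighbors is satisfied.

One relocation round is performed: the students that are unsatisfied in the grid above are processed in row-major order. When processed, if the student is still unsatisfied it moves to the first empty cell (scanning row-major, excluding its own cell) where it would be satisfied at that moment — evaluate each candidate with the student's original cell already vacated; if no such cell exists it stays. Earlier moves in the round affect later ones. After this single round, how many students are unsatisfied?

Initially unsatisfied (in order): (1,5), (2,5).
  (1,5) → (1,3).
  (2,5): now satisfied by earlier moves; stays.
Resulting grid:
2 2 2 . .
2 2 . . 1
. 2 . . 1
. 2 . . 1
All satisfied now.

0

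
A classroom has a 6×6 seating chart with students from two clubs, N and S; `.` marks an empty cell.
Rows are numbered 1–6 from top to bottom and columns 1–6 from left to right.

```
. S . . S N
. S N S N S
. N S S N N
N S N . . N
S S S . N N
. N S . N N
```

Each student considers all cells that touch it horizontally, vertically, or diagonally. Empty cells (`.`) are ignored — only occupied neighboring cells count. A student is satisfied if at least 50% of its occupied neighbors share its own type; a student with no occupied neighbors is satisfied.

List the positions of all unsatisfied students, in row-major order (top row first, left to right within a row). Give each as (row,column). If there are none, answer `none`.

Row 1: (1,2)S 1/2 ✓ · (1,5)S 2/4 ✓ · (1,6)N 1/3 ✗
Row 2: (2,2)S 2/4 ✓ · (2,3)N 1/6 ✗ · (2,4)S 3/6 ✓ · (2,5)N 3/7 ✗ · (2,6)S 1/5 ✗
Row 3: (3,2)N 3/6 ✓ · (3,3)S 4/7 ✓ · (3,4)S 2/6 ✗ · (3,5)N 3/6 ✓ · (3,6)N 3/4 ✓
Row 4: (4,1)N 1/4 ✗ · (4,2)S 4/7 ✓ · (4,3)N 1/6 ✗ · (4,6)N 4/4 ✓
Row 5: (5,1)S 2/4 ✓ · (5,2)S 4/7 ✓ · (5,3)S 3/5 ✓ · (5,5)N 4/4 ✓ · (5,6)N 4/4 ✓
Row 6: (6,2)N 0/4 ✗ · (6,3)S 2/3 ✓ · (6,5)N 3/3 ✓ · (6,6)N 3/3 ✓

(1,6), (2,3), (2,5), (2,6), (3,4), (4,1), (4,3), (6,2)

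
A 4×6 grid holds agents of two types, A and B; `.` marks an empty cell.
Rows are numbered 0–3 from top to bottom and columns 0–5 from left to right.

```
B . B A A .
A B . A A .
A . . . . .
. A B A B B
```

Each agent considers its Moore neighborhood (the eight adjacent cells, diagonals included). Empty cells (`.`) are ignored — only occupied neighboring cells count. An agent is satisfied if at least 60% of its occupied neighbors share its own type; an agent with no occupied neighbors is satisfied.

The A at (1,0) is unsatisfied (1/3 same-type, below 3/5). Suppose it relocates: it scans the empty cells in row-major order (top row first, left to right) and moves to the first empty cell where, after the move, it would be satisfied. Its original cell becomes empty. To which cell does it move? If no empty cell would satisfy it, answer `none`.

Vacating (1,0). Empty cells in order:
  (0,1): 0/3 same-type → still unsatisfied.
  (0,5): 2/2 same-type → satisfied — stop here.

(0,5)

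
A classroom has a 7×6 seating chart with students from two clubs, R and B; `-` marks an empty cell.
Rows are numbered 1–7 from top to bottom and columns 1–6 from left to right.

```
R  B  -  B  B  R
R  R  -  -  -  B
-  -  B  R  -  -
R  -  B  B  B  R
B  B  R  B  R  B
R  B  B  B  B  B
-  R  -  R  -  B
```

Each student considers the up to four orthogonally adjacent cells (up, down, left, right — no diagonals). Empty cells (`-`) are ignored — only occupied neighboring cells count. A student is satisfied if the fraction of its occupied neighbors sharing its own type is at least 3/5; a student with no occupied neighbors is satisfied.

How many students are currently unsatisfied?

(1,1)R 1/2 not
(1,2)B 0/2 not
(1,4)B 1/1 satisfied
(1,5)B 1/2 not
(1,6)R 0/2 not
(2,1)R 2/2 satisfied
(2,2)R 1/2 not
(2,6)B 0/1 not
(3,3)B 1/2 not
(3,4)R 0/2 not
(4,1)R 0/1 not
(4,3)B 2/3 satisfied
(4,4)B 3/4 satisfied
(4,5)B 1/3 not
(4,6)R 0/2 not
(5,1)B 1/3 not
(5,2)B 2/3 satisfied
(5,3)R 0/4 not
(5,4)B 2/4 not
(5,5)R 0/4 not
(5,6)B 1/3 not
(6,1)R 0/2 not
(6,2)B 2/4 not
(6,3)B 2/3 satisfied
(6,4)B 3/4 satisfied
(6,5)B 2/3 satisfied
(6,6)B 3/3 satisfied
(7,2)R 0/1 not
(7,4)R 0/1 not
(7,6)B 1/1 satisfied
Unsatisfied: (1,1), (1,2), (1,5), (1,6), (2,2), (2,6), (3,3), (3,4), (4,1), (4,5), (4,6), (5,1), (5,3), (5,4), (5,5), (5,6), (6,1), (6,2), (7,2), (7,4) — 20 in total.

20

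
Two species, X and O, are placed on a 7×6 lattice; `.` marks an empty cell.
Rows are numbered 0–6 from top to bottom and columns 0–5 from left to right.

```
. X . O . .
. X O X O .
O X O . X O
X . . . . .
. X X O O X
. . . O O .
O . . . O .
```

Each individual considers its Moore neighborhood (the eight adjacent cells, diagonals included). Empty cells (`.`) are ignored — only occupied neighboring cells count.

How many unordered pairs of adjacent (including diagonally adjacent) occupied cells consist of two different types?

18

Scan each occupied cell's neighbors to the right and below (and the two forward diagonals) so each pair is counted once.
Row 0: X(0,1)–X(1,1)= X(0,1)–O(1,2)≠ O(0,3)–X(1,3)≠ O(0,3)–O(1,4)= O(0,3)–O(1,2)=  → 2/5 unlike.
Row 1: X(1,1)–O(1,2)≠ X(1,1)–X(2,1)= X(1,1)–O(2,2)≠ X(1,1)–O(2,0)≠ O(1,2)–X(1,3)≠ O(1,2)–O(2,2)= O(1,2)–X(2,1)≠ X(1,3)–O(1,4)≠ X(1,3)–X(2,4)= X(1,3)–O(2,2)≠ O(1,4)–X(2,4)≠ O(1,4)–O(2,5)=  → 8/12 unlike.
Row 2: O(2,0)–X(2,1)≠ O(2,0)–X(3,0)≠ X(2,1)–O(2,2)≠ X(2,1)–X(3,0)= X(2,4)–O(2,5)≠  → 4/5 unlike.
Row 3: X(3,0)–X(4,1)=  → 0/1 unlike.
Row 4: X(4,1)–X(4,2)= X(4,2)–O(4,3)≠ X(4,2)–O(5,3)≠ O(4,3)–O(4,4)= O(4,3)–O(5,3)= O(4,3)–O(5,4)= O(4,4)–X(4,5)≠ O(4,4)–O(5,4)= O(4,4)–O(5,3)= X(4,5)–O(5,4)≠  → 4/10 unlike.
Row 5: O(5,3)–O(5,4)= O(5,3)–O(6,4)= O(5,4)–O(6,4)=  → 0/3 unlike.
Total adjacent occupied pairs: 36; unlike-type pairs: 18.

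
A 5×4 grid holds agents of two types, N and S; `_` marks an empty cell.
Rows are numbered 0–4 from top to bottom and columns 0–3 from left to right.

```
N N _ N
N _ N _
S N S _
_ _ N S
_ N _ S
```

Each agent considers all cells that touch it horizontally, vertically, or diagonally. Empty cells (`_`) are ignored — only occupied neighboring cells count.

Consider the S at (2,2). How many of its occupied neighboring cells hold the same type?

1

Occupied neighbors of (2,2): (1,2)=N, (2,1)=N, (3,2)=N, (3,3)=S.
Same type (S): 1 of 4.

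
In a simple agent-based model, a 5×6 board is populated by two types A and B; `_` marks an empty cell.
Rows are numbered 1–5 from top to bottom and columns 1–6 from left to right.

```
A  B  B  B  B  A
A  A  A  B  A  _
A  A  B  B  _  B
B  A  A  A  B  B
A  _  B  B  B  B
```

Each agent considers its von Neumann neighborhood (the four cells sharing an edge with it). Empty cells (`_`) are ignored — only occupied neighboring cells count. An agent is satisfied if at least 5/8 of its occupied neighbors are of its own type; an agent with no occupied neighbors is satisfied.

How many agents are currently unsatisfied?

13

Row 1: (1,1)A 1/2 ✗ · (1,2)B 1/3 ✗ · (1,3)B 2/3 ✓ · (1,4)B 3/3 ✓ · (1,5)B 1/3 ✗ · (1,6)A 0/1 ✗
Row 2: (2,1)A 3/3 ✓ · (2,2)A 3/4 ✓ · (2,3)A 1/4 ✗ · (2,4)B 2/4 ✗ · (2,5)A 0/2 ✗
Row 3: (3,1)A 2/3 ✓ · (3,2)A 3/4 ✓ · (3,3)B 1/4 ✗ · (3,4)B 2/3 ✓ · (3,6)B 1/1 ✓
Row 4: (4,1)B 0/3 ✗ · (4,2)A 2/3 ✓ · (4,3)A 2/4 ✗ · (4,4)A 1/4 ✗ · (4,5)B 2/3 ✓ · (4,6)B 3/3 ✓
Row 5: (5,1)A 0/1 ✗ · (5,3)B 1/2 ✗ · (5,4)B 2/3 ✓ · (5,5)B 3/3 ✓ · (5,6)B 2/2 ✓
Unsatisfied: (1,1), (1,2), (1,5), (1,6), (2,3), (2,4), (2,5), (3,3), (4,1), (4,3), (4,4), (5,1), (5,3) — 13 in total.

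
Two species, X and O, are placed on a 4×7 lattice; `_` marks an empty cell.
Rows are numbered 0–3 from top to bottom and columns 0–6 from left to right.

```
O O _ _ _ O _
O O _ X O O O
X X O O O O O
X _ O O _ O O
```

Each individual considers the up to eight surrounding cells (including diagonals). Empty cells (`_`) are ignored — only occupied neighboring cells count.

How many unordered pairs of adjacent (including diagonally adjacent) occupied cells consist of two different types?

10

Scan each occupied cell's neighbors to the right and below (and the two forward diagonals) so each pair is counted once.
From row 0: 0 unlike of 8 pairs (running 0/8).
From row 1: 8 unlike of 20 pairs (running 8/28).
From row 2: 2 unlike of 19 pairs (running 10/47).
From row 3: 0 unlike of 2 pairs (running 10/49).
Total adjacent occupied pairs: 49; unlike-type pairs: 10.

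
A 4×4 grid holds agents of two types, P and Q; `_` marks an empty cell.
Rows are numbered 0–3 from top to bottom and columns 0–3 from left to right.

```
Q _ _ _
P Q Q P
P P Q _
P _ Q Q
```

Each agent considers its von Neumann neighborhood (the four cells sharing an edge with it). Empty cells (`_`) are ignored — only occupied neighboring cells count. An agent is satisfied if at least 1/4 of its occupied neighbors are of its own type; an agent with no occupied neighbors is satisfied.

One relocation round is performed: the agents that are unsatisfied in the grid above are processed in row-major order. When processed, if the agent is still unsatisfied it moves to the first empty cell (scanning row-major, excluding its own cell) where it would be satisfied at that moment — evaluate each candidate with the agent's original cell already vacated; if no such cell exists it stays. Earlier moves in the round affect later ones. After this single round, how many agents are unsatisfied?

0

Initially unsatisfied (in order): (0,0), (1,3).
  (0,0) → (0,1).
  (1,3) → (0,0).
Resulting grid:
P Q _ _
P Q Q _
P P Q _
P _ Q Q
All satisfied now.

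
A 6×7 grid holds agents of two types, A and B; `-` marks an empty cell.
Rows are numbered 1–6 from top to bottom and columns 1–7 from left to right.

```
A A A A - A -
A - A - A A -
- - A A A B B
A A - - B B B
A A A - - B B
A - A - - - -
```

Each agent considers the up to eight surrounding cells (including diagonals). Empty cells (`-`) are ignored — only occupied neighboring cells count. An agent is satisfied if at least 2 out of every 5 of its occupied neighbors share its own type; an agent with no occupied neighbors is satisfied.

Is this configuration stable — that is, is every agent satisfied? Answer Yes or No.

Row 1: (1,1)A 2/2 ok · (1,2)A 4/4 ok · (1,3)A 3/3 ok · (1,4)A 3/3 ok · (1,6)A 2/2 ok
Row 2: (2,1)A 2/2 ok · (2,3)A 5/5 ok · (2,5)A 5/6 ok · (2,6)A 3/5 ok
Row 3: (3,3)A 3/3 ok · (3,4)A 4/5 ok · (3,5)A 3/6 ok · (3,6)B 4/7 ok · (3,7)B 3/4 ok
Row 4: (4,1)A 3/3 ok · (4,2)A 5/5 ok · (4,5)B 3/5 ok · (4,6)B 6/7 ok · (4,7)B 5/5 ok
Row 5: (5,1)A 4/4 ok · (5,2)A 6/6 ok · (5,3)A 3/3 ok · (5,6)B 4/4 ok · (5,7)B 3/3 ok
Row 6: (6,1)A 2/2 ok · (6,3)A 2/2 ok
All meet the threshold, so the configuration is stable.

Yes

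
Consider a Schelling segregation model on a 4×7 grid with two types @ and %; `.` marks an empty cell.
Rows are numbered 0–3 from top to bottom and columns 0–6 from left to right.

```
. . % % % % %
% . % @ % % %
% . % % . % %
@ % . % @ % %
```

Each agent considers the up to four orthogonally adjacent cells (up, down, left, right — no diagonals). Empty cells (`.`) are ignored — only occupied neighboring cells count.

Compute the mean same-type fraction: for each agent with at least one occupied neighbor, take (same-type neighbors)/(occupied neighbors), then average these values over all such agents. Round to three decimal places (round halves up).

0.697

Row 0: (0,2)% 2/2 · (0,3)% 2/3 · (0,4)% 3/3 · (0,5)% 3/3 · (0,6)% 2/2
Row 1: (1,0)% 1/1 · (1,2)% 2/3 · (1,3)@ 0/4 · (1,4)% 2/3 · (1,5)% 4/4 · (1,6)% 3/3
Row 2: (2,0)% 1/2 · (2,2)% 2/2 · (2,3)% 2/3 · (2,5)% 3/3 · (2,6)% 3/3
Row 3: (3,0)@ 0/2 · (3,1)% 0/1 · (3,3)% 1/2 · (3,4)@ 0/2 · (3,5)% 2/3 · (3,6)% 2/2
Sum over 22 agents: 2/2 + 2/3 + 3/3 + 3/3 + 2/2 + 1/1 + 2/3 + 0/4 + 2/3 + 4/4 + 3/3 + 1/2 + 2/2 + 2/3 + 3/3 + 3/3 + 0/2 + 0/1 + 1/2 + 0/2 + 2/3 + 2/2 = 46/3; mean = 46/3 ÷ 22 = 23/33 = 0.696969… → 0.697.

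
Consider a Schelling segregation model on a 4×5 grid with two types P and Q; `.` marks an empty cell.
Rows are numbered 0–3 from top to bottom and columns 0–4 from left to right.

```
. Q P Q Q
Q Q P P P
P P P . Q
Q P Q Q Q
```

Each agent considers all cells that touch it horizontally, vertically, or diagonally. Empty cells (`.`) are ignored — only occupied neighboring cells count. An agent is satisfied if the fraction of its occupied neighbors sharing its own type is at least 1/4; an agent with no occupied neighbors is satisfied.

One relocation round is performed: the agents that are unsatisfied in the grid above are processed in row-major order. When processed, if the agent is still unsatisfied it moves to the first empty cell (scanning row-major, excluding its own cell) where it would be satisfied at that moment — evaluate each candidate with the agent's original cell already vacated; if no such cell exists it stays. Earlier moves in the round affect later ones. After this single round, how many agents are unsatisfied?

1

Initially unsatisfied (in order): (0,3), (3,0).
  (0,3) → (0,0).
  (3,0) → (2,3).
Resulting grid:
Q Q P . Q
Q Q P P P
P P P Q Q
. P Q Q Q
Unsatisfied now: (0,4).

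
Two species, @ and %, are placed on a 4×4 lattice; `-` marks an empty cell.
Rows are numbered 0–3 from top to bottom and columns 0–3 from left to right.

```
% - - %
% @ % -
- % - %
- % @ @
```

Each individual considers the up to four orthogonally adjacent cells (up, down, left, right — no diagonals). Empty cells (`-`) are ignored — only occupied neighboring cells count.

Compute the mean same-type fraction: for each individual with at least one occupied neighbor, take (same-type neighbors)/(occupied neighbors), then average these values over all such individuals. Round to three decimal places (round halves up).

Row 0: (0,0)% 1/1 · (0,3)% — no occupied neighbors
Row 1: (1,0)% 1/2 · (1,1)@ 0/3 · (1,2)% 0/1
Row 2: (2,1)% 1/2 · (2,3)% 0/1
Row 3: (3,1)% 1/2 · (3,2)@ 1/2 · (3,3)@ 1/2
Sum over 9 individuals: 1/1 + 1/2 + 0/3 + 0/1 + 1/2 + 0/1 + 1/2 + 1/2 + 1/2 = 7/2; mean = 7/2 ÷ 9 = 7/18 = 0.388888… → 0.389.

0.389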